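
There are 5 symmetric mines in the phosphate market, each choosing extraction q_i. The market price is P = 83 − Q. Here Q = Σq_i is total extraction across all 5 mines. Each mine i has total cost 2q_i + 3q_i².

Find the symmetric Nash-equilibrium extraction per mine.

A representative mine's profit is π_i = q_i(83 − Q) − 2q_i − 3q_i², with Q = q_i + Σ_{j≠i} q_j.
First-order condition: 81 − 8q_i − Σ_{j≠i} q_j = 0.
Imposing symmetry (q_j = q for all j) turns Σ_{j≠i} q_j into 4q, so 81 = 12q and q = 6.75.

6.75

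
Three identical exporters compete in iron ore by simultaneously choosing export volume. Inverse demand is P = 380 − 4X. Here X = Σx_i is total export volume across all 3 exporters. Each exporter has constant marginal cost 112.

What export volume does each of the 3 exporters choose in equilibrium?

A representative exporter's profit is π_i = x_i(380 − 4X) − 112x_i, with X = x_i + Σ_{j≠i} x_j.
First-order condition: 268 − 8x_i − 4Σ_{j≠i} x_j = 0.
With identical exporters, set every x_j = x: then 268 − 8x − 8x = 0, i.e. x = 268/16 = 16.75.

16.75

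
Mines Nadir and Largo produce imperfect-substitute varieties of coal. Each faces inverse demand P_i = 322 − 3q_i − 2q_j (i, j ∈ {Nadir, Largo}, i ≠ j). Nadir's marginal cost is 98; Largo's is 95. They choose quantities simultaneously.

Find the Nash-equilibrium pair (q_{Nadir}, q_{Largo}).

Mine Nadir's profit: π = q_{Nadir}(322 − 3q_{Nadir} − 2q_{Largo}) − 98q_{Nadir}.
∂π/∂q_{Nadir} = 224 − 6q_{Nadir} − 2q_{Largo} = 0 ⇒ q_{Nadir} = 112/3 − (1/3)q_{Largo}.
Similarly q_{Largo} = 227/6 − (1/3)q_{Nadir}.
Plugging q_{Largo} into Nadir's best response: q_{Nadir} = 112/3 − (1/3)(227/6 − (1/3)q_{Nadir}) ⇒ (8/9)q_{Nadir} = 445/18, so q_{Nadir} = 27.8125.
Then q_{Largo} = 227/6 − (1/3)·27.8125 = 28.5625.

27.8125, 28.5625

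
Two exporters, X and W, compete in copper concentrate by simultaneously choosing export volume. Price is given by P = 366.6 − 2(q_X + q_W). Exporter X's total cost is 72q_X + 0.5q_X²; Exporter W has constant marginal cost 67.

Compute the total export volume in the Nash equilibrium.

93

Exporter X's profit: π = q_X(366.6 − 2(q_X + q_W)) − 72q_X − 0.5q_X².
∂π/∂q_X = 294.6 − 5q_X − 2q_W = 0, so q_X = 58.92 − 0.4q_W.
For W: ∂π/∂q_W = 299.6 − 4q_W − 2q_X = 0 ⇒ q_W = 74.9 − 0.5q_X.
Plugging q_W into X's best response: q_X = 58.92 − 0.4(74.9 − 0.5q_X) ⇒ 0.8q_X = 28.96, so q_X = 36.2.
Then q_W = 74.9 − 0.5·36.2 = 56.8.
Total export volume: 36.2 + 56.8 = 93.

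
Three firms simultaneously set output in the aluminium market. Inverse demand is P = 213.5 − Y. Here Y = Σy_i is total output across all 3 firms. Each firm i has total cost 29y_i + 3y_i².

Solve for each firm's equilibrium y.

18.45

A representative firm's profit is π_i = y_i(213.5 − Y) − 29y_i − 3y_i², with Y = y_i + Σ_{j≠i} y_j.
First-order condition: 184.5 − 8y_i − Σ_{j≠i} y_j = 0.
In a symmetric equilibrium every firm chooses the same y, so Σ_{j≠i} y_j = 2y. The condition becomes 184.5 − 10y = 0, giving y = 184.5/10 = 18.45.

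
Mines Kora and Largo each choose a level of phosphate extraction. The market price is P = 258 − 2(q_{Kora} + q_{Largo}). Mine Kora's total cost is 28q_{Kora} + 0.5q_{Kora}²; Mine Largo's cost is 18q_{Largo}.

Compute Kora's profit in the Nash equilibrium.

Mine Kora's profit: π = q_{Kora}(258 − 2(q_{Kora} + q_{Largo})) − 28q_{Kora} − 0.5q_{Kora}².
∂π/∂q_{Kora} = 230 − 5q_{Kora} − 2q_{Largo} = 0, so q_{Kora} = 46 − 0.4q_{Largo}.
For Largo: ∂π/∂q_{Largo} = 240 − 4q_{Largo} − 2q_{Kora} = 0 ⇒ q_{Largo} = 60 − 0.5q_{Kora}.
Solving the two reaction functions simultaneously: (1 − (−0.4)(−0.5))q_{Kora} = 46 − 0.4·60, so 0.8q_{Kora} = 22 and q_{Kora} = 27.5.
Then q_{Largo} = 60 − 0.5·27.5 = 46.25.
Price P = 258 − 2·73.75 = 110.5.
Kora's profit: (110.5 − 28)·27.5 − 0.5(27.5)² = 1890.625.

1890.625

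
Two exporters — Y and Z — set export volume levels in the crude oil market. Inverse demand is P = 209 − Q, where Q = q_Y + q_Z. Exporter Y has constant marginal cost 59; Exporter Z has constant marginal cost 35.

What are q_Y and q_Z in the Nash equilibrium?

42, 66

Exporter Y's profit: π = q_Y(209 − (q_Y + q_Z)) − 59q_Y.
∂π/∂q_Y = 150 − 2q_Y − q_Z = 0, so q_Y = 75 − 0.5q_Z.
By the same steps for Z: q_Z = 87 − 0.5q_Y.
Substituting the second reaction function into the first: q_Y = 75 − 0.5(87 − 0.5q_Y), which gives 0.75q_Y = 31.5 ⇒ q_Y = 42.
Then q_Z = 87 − 0.5·42 = 66.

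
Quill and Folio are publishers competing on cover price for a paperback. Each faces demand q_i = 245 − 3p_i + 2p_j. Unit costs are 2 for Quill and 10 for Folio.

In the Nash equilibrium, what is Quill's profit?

11625.1875

Quill's profit: π = (p_{Quill} − 2)(245 − 3p_{Quill} + 2p_{Folio}).
∂π/∂p_{Quill} = 251 − 6p_{Quill} + 2p_{Folio} = 0 ⇒ p_{Quill} = 251/6 + (1/3)p_{Folio}.
Similarly p_{Folio} = 275/6 + (1/3)p_{Quill}.
Substituting the second reaction function into the first: p_{Quill} = 251/6 + (1/3)(275/6 + (1/3)p_{Quill}), which gives (8/9)p_{Quill} = 514/9 ⇒ p_{Quill} = 64.25.
Then p_{Folio} = 275/6 + (1/3)·64.25 = 67.25.
q_{Quill} = 245 − 3·64.25 + 2·67.25 = 186.75.
Profit = (64.25 − 2)·186.75 = 11625.1875.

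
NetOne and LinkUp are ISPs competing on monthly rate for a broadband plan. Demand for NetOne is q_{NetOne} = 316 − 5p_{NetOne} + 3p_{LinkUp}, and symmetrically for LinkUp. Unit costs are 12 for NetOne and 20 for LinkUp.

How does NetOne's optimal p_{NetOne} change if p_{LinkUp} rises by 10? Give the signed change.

3

NetOne's profit: π = (p_{NetOne} − 12)(316 − 5p_{NetOne} + 3p_{LinkUp}).
∂π/∂p_{NetOne} = 376 − 10p_{NetOne} + 3p_{LinkUp} = 0 ⇒ p_{NetOne} = 37.6 + 0.3p_{LinkUp}.
The reaction-function slope is 0.3, so a 10-unit rise in p_{LinkUp} moves p_{NetOne} by 0.3 × 10 = 3. NetOne's best response rises — the actions are strategic complements.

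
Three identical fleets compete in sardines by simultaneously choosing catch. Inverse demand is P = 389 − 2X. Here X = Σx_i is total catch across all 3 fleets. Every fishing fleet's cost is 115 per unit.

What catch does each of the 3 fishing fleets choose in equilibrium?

34.25

A representative fishing fleet's profit is π_i = x_i(389 − 2X) − 115x_i, with X = x_i + Σ_{j≠i} x_j.
First-order condition: 274 − 4x_i − 2Σ_{j≠i} x_j = 0.
With identical fishing fleets, set every x_j = x: then 274 − 4x − 4x = 0, i.e. x = 274/8 = 34.25.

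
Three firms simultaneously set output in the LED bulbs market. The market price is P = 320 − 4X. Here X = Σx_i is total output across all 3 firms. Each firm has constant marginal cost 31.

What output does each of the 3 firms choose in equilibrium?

18.0625

A representative firm's profit is π_i = x_i(320 − 4X) − 31x_i, with X = x_i + Σ_{j≠i} x_j.
First-order condition: 289 − 8x_i − 4Σ_{j≠i} x_j = 0.
Imposing symmetry (x_j = x for all j) turns Σ_{j≠i} x_j into 2x, so 289 = 16x and x = 18.0625.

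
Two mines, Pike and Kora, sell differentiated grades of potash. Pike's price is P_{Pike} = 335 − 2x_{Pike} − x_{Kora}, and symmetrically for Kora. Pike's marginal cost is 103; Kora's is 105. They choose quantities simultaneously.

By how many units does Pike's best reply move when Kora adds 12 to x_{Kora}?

-3

Mine Pike's profit: π = x_{Pike}(335 − 2x_{Pike} − x_{Kora}) − 103x_{Pike}.
∂π/∂x_{Pike} = 232 − 4x_{Pike} − x_{Kora} = 0 ⇒ x_{Pike} = 58 − 0.25x_{Kora}.
The reaction-function slope is −0.25, so a 12-unit rise in x_{Kora} moves x_{Pike} by −0.25 × 12 = −3. Pike's best response falls — the actions are strategic substitutes.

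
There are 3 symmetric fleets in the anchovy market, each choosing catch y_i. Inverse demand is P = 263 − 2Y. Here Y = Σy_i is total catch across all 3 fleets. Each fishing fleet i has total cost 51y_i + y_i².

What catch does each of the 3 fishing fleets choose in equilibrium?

A representative fishing fleet's profit is π_i = y_i(263 − 2Y) − 51y_i − y_i², with Y = y_i + Σ_{j≠i} y_j.
First-order condition: 212 − 6y_i − 2Σ_{j≠i} y_j = 0.
With identical fishing fleets, set every y_j = y: then 212 − 6y − 4y = 0, i.e. y = 212/10 = 21.2.

21.2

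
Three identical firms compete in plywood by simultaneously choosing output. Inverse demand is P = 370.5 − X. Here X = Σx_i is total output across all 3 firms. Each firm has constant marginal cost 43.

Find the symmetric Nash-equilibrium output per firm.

A representative firm's profit is π_i = x_i(370.5 − X) − 43x_i, with X = x_i + Σ_{j≠i} x_j.
First-order condition: 327.5 − 2x_i − Σ_{j≠i} x_j = 0.
In a symmetric equilibrium every firm chooses the same x, so Σ_{j≠i} x_j = 2x. The condition becomes 327.5 − 4x = 0, giving x = 327.5/4 = 81.875.

81.875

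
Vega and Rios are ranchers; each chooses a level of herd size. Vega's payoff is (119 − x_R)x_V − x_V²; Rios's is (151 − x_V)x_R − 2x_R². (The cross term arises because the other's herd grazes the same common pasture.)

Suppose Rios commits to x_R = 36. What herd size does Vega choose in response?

41.5

Expanding Vega's payoff: 119x_V − x_Rx_V − x_V².
∂π/∂x_V = 119 − x_R − 2x_V = 0, so x_V = 59.5 − 0.5x_R.
At x_R = 36: x_V = 59.5 − 0.5·36 = 41.5.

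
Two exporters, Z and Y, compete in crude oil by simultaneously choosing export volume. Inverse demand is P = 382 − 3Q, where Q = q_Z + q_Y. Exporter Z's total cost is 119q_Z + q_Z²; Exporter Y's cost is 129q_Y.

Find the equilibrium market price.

Exporter Z's profit: π = q_Z(382 − 3(q_Z + q_Y)) − 119q_Z − q_Z².
∂π/∂q_Z = 263 − 8q_Z − 3q_Y = 0, so q_Z = 32.875 − 0.375q_Y.
For Y: ∂π/∂q_Y = 253 − 6q_Y − 3q_Z = 0 ⇒ q_Y = 253/6 − 0.5q_Z.
Substituting the second reaction function into the first: q_Z = 32.875 − 0.375(253/6 − 0.5q_Z), which gives 0.8125q_Z = 17.0625 ⇒ q_Z = 21.
Then q_Y = 253/6 − 0.5·21 = 95/3.
Equilibrium price: P = 382 − 3·(158/3) = 224.

224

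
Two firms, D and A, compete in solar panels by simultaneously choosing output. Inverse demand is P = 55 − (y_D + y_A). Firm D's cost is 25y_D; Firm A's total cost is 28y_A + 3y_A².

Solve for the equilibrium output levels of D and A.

14.2, 1.6

Firm D's profit: π = y_D(55 − (y_D + y_A)) − 25y_D.
∂π/∂y_D = 30 − 2y_D − y_A = 0, so y_D = 15 − 0.5y_A.
For A: ∂π/∂y_A = 27 − 8y_A − y_D = 0 ⇒ y_A = 3.375 − 0.125y_D.
Substituting the second reaction function into the first: y_D = 15 − 0.5(3.375 − 0.125y_D), which gives 0.9375y_D = 13.3125 ⇒ y_D = 14.2.
Then y_A = 3.375 − 0.125·14.2 = 1.6.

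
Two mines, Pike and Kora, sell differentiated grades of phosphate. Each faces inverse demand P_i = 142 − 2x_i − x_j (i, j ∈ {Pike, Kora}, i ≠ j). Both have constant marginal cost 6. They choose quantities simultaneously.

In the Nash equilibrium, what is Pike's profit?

Mine Pike's profit: π = x_{Pike}(142 − 2x_{Pike} − x_{Kora}) − 6x_{Pike}.
∂π/∂x_{Pike} = 136 − 4x_{Pike} − x_{Kora} = 0 ⇒ x_{Pike} = 34 − 0.25x_{Kora}.
By symmetry x_{Kora} = x_{Pike}; substituting into the reaction function, 1.25x_{Pike} = 34 and x_{Pike} = 27.2.
P_{Pike} = 142 − 2·27.2 − 27.2 = 60.4.
Profit = (60.4 − 6)·27.2 = 1479.68.

1479.68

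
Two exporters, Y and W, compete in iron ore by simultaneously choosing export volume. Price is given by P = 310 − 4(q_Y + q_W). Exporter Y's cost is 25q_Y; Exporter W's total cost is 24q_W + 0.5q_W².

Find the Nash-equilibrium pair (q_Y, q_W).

Exporter Y's profit: π = q_Y(310 − 4(q_Y + q_W)) − 25q_Y.
∂π/∂q_Y = 285 − 8q_Y − 4q_W = 0, so q_Y = 35.625 − 0.5q_W.
For W: ∂π/∂q_W = 286 − 9q_W − 4q_Y = 0 ⇒ q_W = 286/9 − (4/9)q_Y.
Substituting the second reaction function into the first: q_Y = 35.625 − 0.5(286/9 − (4/9)q_Y), which gives (7/9)q_Y = 1421/72 ⇒ q_Y = 25.375.
Then q_W = 286/9 − (4/9)·25.375 = 20.5.

25.375, 20.5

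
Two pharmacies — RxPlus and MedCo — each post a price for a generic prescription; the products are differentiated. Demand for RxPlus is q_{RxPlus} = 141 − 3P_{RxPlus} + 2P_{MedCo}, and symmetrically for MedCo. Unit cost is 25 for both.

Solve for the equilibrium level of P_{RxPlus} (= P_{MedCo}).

54

RxPlus's profit: π = (P_{RxPlus} − 25)(141 − 3P_{RxPlus} + 2P_{MedCo}).
∂π/∂P_{RxPlus} = 216 − 6P_{RxPlus} + 2P_{MedCo} = 0 ⇒ P_{RxPlus} = 36 + (1/3)P_{MedCo}.
The game is symmetric, so in equilibrium P_{MedCo} = P_{RxPlus}: the reaction function gives (2/3)P_{RxPlus} = 36, hence P_{RxPlus} = 54.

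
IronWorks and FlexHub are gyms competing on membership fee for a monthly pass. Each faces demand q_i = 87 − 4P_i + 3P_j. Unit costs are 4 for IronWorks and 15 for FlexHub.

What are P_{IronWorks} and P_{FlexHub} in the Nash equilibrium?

23, 27

IronWorks's profit: π = (P_{IronWorks} − 4)(87 − 4P_{IronWorks} + 3P_{FlexHub}).
∂π/∂P_{IronWorks} = 103 − 8P_{IronWorks} + 3P_{FlexHub} = 0 ⇒ P_{IronWorks} = 12.875 + 0.375P_{FlexHub}.
Similarly P_{FlexHub} = 18.375 + 0.375P_{IronWorks}.
Substituting the second reaction function into the first: P_{IronWorks} = 12.875 + 0.375(18.375 + 0.375P_{IronWorks}), which gives (55/64)P_{IronWorks} = 1265/64 ⇒ P_{IronWorks} = 23.
Then P_{FlexHub} = 18.375 + 0.375·23 = 27.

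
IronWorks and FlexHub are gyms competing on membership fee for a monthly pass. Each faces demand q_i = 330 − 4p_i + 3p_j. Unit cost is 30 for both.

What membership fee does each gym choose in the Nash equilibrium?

IronWorks's profit: π = (p_{IronWorks} − 30)(330 − 4p_{IronWorks} + 3p_{FlexHub}).
∂π/∂p_{IronWorks} = 450 − 8p_{IronWorks} + 3p_{FlexHub} = 0 ⇒ p_{IronWorks} = 56.25 + 0.375p_{FlexHub}.
The game is symmetric, so in equilibrium p_{FlexHub} = p_{IronWorks}: the reaction function gives 0.625p_{IronWorks} = 56.25, hence p_{IronWorks} = 90.

90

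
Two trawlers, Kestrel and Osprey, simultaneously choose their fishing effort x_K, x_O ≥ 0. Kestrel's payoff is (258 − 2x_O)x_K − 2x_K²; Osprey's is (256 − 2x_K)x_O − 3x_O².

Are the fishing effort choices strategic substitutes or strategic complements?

Expanding Kestrel's payoff: 258x_K − 2x_Ox_K − 2x_K².
∂π/∂x_K = 258 − 2x_O − 4x_K = 0, so x_K = 64.5 − 0.5x_O.
The best-response slope dx_K/dx_O = −0.5 < 0: the reaction function is downward-sloping, so the choices are strategic substitutes.

strategic substitutes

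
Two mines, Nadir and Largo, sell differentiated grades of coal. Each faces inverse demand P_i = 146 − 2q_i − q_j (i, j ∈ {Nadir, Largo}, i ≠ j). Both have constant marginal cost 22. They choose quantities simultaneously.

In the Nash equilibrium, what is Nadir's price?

71.6

Mine Nadir's profit: π = q_{Nadir}(146 − 2q_{Nadir} − q_{Largo}) − 22q_{Nadir}.
∂π/∂q_{Nadir} = 124 − 4q_{Nadir} − q_{Largo} = 0 ⇒ q_{Nadir} = 31 − 0.25q_{Largo}.
Setting q_{Nadir} = q_{Largo} in the reaction function: q_{Nadir} = 31 − 0.25q_{Nadir}, so q_{Nadir} = 31 / 1.25 = 24.8.
P_{Nadir} = 146 − 2·24.8 − 24.8 = 71.6.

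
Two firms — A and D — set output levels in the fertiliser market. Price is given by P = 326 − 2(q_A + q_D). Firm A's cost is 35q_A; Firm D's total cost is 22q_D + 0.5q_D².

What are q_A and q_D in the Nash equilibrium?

Firm A's profit: π = q_A(326 − 2(q_A + q_D)) − 35q_A.
∂π/∂q_A = 291 − 4q_A − 2q_D = 0, so q_A = 72.75 − 0.5q_D.
For D: ∂π/∂q_D = 304 − 5q_D − 2q_A = 0 ⇒ q_D = 60.8 − 0.4q_A.
Substituting the second reaction function into the first: q_A = 72.75 − 0.5(60.8 − 0.4q_A), which gives 0.8q_A = 42.35 ⇒ q_A = 52.9375.
Then q_D = 60.8 − 0.4·52.9375 = 39.625.

52.9375, 39.625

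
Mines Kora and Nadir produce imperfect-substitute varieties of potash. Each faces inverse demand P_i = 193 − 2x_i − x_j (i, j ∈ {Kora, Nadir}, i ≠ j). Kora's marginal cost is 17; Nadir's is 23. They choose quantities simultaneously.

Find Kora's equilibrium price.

Mine Kora's profit: π = x_{Kora}(193 − 2x_{Kora} − x_{Nadir}) − 17x_{Kora}.
∂π/∂x_{Kora} = 176 − 4x_{Kora} − x_{Nadir} = 0 ⇒ x_{Kora} = 44 − 0.25x_{Nadir}.
Similarly x_{Nadir} = 42.5 − 0.25x_{Kora}.
Solving the two reaction functions simultaneously: (1 − (−0.25)(−0.25))x_{Kora} = 44 − 0.25·42.5, so 0.9375x_{Kora} = 33.375 and x_{Kora} = 35.6.
Then x_{Nadir} = 42.5 − 0.25·35.6 = 33.6.
P_{Kora} = 193 − 2·35.6 − 33.6 = 88.2.

88.2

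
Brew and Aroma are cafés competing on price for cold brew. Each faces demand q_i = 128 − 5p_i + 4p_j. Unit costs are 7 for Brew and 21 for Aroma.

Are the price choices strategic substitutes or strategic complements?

strategic complements

Brew's profit: π = (p_{Brew} − 7)(128 − 5p_{Brew} + 4p_{Aroma}).
∂π/∂p_{Brew} = 163 − 10p_{Brew} + 4p_{Aroma} = 0 ⇒ p_{Brew} = 16.3 + 0.4p_{Aroma}.
The best-response slope dp_{Brew}/dp_{Aroma} = 0.4 > 0: the reaction function is upward-sloping, so the choices are strategic complements.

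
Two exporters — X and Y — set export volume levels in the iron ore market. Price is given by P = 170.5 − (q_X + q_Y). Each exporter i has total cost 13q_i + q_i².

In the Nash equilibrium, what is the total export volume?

Exporter X's profit: π = q_X(170.5 − (q_X + q_Y)) − 13q_X − q_X².
∂π/∂q_X = 157.5 − 4q_X − q_Y = 0, so q_X = 39.375 − 0.25q_Y.
Setting q_X = q_Y in the reaction function: q_X = 39.375 − 0.25q_X, so q_X = 39.375 / 1.25 = 31.5.
Total export volume: 31.5 + 31.5 = 63.

63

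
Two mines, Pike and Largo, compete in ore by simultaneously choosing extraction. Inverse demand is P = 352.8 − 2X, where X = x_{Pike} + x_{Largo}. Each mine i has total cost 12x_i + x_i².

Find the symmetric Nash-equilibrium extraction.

42.6

Mine Pike's profit: π = x_{Pike}(352.8 − 2(x_{Pike} + x_{Largo})) − 12x_{Pike} − x_{Pike}².
∂π/∂x_{Pike} = 340.8 − 6x_{Pike} − 2x_{Largo} = 0, so x_{Pike} = 56.8 − (1/3)x_{Largo}.
By symmetry x_{Largo} = x_{Pike}; substituting into the reaction function, (4/3)x_{Pike} = 56.8 and x_{Pike} = 42.6.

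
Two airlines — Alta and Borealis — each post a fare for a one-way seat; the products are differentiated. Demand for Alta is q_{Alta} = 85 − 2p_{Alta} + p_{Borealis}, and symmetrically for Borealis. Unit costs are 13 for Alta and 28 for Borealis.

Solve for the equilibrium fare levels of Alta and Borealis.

Alta's profit: π = (p_{Alta} − 13)(85 − 2p_{Alta} + p_{Borealis}).
∂π/∂p_{Alta} = 111 − 4p_{Alta} + p_{Borealis} = 0 ⇒ p_{Alta} = 27.75 + 0.25p_{Borealis}.
Similarly p_{Borealis} = 35.25 + 0.25p_{Alta}.
Plugging p_{Borealis} into Alta's best response: p_{Alta} = 27.75 + 0.25(35.25 + 0.25p_{Alta}) ⇒ 0.9375p_{Alta} = 36.5625, so p_{Alta} = 39.
Then p_{Borealis} = 35.25 + 0.25·39 = 45.

39, 45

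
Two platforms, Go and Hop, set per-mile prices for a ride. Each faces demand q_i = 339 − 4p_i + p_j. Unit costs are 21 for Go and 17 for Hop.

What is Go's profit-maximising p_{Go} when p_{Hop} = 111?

Go's profit: π = (p_{Go} − 21)(339 − 4p_{Go} + p_{Hop}).
∂π/∂p_{Go} = 423 − 8p_{Go} + p_{Hop} = 0 ⇒ p_{Go} = 52.875 + 0.125p_{Hop}.
At p_{Hop} = 111: p_{Go} = 52.875 + 0.125·111 = 66.75.

66.75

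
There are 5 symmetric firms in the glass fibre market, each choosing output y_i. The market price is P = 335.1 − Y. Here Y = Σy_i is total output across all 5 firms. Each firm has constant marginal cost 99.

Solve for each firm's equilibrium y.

39.35

A representative firm's profit is π_i = y_i(335.1 − Y) − 99y_i, with Y = y_i + Σ_{j≠i} y_j.
First-order condition: 236.1 − 2y_i − Σ_{j≠i} y_j = 0.
With identical firms, set every y_j = y: then 236.1 − 2y − 4y = 0, i.e. y = 236.1/6 = 39.35.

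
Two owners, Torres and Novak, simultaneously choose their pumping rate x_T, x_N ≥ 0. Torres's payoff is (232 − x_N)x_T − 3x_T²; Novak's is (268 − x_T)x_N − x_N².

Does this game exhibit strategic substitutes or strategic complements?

Expanding Torres's payoff: 232x_T − x_Nx_T − 3x_T².
∂π/∂x_T = 232 − x_N − 6x_T = 0, so x_T = 116/3 − (1/6)x_N.
The best-response slope dx_T/dx_N = −1/6 < 0: the reaction function is downward-sloping, so the choices are strategic substitutes.

strategic substitutes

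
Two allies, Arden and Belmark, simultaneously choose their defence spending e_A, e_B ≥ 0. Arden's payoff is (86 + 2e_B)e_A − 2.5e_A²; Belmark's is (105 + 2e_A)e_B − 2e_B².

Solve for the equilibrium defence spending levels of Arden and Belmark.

34.625, 43.5625

Expanding Arden's payoff: 86e_A + 2e_Be_A − 2.5e_A².
∂π/∂e_A = 86 + 2e_B − 5e_A = 0, so e_A = 17.2 + 0.4e_B.
Likewise for Belmark: e_B = 26.25 + 0.5e_A.
Substituting the second reaction function into the first: e_A = 17.2 + 0.4(26.25 + 0.5e_A), which gives 0.8e_A = 27.7 ⇒ e_A = 34.625.
Then e_B = 26.25 + 0.5·34.625 = 43.5625.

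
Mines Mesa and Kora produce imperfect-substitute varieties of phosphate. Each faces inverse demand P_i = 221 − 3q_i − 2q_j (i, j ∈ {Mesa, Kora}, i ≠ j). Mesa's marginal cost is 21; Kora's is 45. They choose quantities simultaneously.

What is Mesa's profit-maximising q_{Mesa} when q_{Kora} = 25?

25

Mine Mesa's profit: π = q_{Mesa}(221 − 3q_{Mesa} − 2q_{Kora}) − 21q_{Mesa}.
∂π/∂q_{Mesa} = 200 − 6q_{Mesa} − 2q_{Kora} = 0 ⇒ q_{Mesa} = 100/3 − (1/3)q_{Kora}.
At q_{Kora} = 25: q_{Mesa} = 100/3 − (1/3)·25 = 25.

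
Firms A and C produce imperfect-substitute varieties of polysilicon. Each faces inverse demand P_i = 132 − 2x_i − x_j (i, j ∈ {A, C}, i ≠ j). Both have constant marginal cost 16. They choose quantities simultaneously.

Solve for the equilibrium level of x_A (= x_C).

Firm A's profit: π = x_A(132 − 2x_A − x_C) − 16x_A.
∂π/∂x_A = 116 − 4x_A − x_C = 0 ⇒ x_A = 29 − 0.25x_C.
The game is symmetric, so in equilibrium x_C = x_A: the reaction function gives 1.25x_A = 29, hence x_A = 23.2.

23.2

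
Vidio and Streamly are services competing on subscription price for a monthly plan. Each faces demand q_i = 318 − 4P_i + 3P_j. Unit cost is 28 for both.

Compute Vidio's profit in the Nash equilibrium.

13456

Vidio's profit: π = (P_{Vidio} − 28)(318 − 4P_{Vidio} + 3P_{Streamly}).
∂π/∂P_{Vidio} = 430 − 8P_{Vidio} + 3P_{Streamly} = 0 ⇒ P_{Vidio} = 53.75 + 0.375P_{Streamly}.
The game is symmetric, so in equilibrium P_{Streamly} = P_{Vidio}: the reaction function gives 0.625P_{Vidio} = 53.75, hence P_{Vidio} = 86.
q_{Vidio} = 318 − 4·86 + 3·86 = 232.
Profit = (86 − 28)·232 = 13456.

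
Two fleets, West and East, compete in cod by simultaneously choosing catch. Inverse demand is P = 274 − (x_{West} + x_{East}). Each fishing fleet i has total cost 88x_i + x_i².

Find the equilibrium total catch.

Fishing fleet West's profit: π = x_{West}(274 − (x_{West} + x_{East})) − 88x_{West} − x_{West}².
∂π/∂x_{West} = 186 − 4x_{West} − x_{East} = 0, so x_{West} = 46.5 − 0.25x_{East}.
Setting x_{West} = x_{East} in the reaction function: x_{West} = 46.5 − 0.25x_{West}, so x_{West} = 46.5 / 1.25 = 37.2.
Total catch: 37.2 + 37.2 = 74.4.

74.4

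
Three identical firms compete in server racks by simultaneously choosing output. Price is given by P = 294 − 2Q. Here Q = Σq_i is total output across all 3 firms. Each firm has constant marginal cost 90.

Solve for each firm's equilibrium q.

25.5

A representative firm's profit is π_i = q_i(294 − 2Q) − 90q_i, with Q = q_i + Σ_{j≠i} q_j.
First-order condition: 204 − 4q_i − 2Σ_{j≠i} q_j = 0.
Imposing symmetry (q_j = q for all j) turns Σ_{j≠i} q_j into 2q, so 204 = 8q and q = 25.5.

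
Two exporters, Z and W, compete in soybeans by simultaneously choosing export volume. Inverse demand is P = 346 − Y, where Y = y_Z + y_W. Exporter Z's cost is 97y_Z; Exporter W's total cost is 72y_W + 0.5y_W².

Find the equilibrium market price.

191.6

Exporter Z's profit: π = y_Z(346 − (y_Z + y_W)) − 97y_Z.
∂π/∂y_Z = 249 − 2y_Z − y_W = 0, so y_Z = 124.5 − 0.5y_W.
For W: ∂π/∂y_W = 274 − 3y_W − y_Z = 0 ⇒ y_W = 274/3 − (1/3)y_Z.
Solving the two reaction functions simultaneously: (1 − (−0.5)(−1/3))y_Z = 124.5 − 0.5·(274/3), so (5/6)y_Z = 473/6 and y_Z = 94.6.
Then y_W = 274/3 − (1/3)·94.6 = 59.8.
Equilibrium price: P = 346 − 154.4 = 191.6.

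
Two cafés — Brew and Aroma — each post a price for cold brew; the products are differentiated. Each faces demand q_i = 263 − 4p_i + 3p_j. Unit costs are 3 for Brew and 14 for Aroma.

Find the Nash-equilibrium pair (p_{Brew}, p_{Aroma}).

Brew's profit: π = (p_{Brew} − 3)(263 − 4p_{Brew} + 3p_{Aroma}).
∂π/∂p_{Brew} = 275 − 8p_{Brew} + 3p_{Aroma} = 0 ⇒ p_{Brew} = 34.375 + 0.375p_{Aroma}.
Similarly p_{Aroma} = 39.875 + 0.375p_{Brew}.
Substituting the second reaction function into the first: p_{Brew} = 34.375 + 0.375(39.875 + 0.375p_{Brew}), which gives (55/64)p_{Brew} = 3157/64 ⇒ p_{Brew} = 57.4.
Then p_{Aroma} = 39.875 + 0.375·57.4 = 61.4.

57.4, 61.4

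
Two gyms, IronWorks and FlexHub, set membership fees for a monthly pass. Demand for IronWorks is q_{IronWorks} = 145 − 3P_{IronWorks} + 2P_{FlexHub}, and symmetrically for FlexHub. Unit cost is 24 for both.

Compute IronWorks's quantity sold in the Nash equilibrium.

90.75

IronWorks's profit: π = (P_{IronWorks} − 24)(145 − 3P_{IronWorks} + 2P_{FlexHub}).
∂π/∂P_{IronWorks} = 217 − 6P_{IronWorks} + 2P_{FlexHub} = 0 ⇒ P_{IronWorks} = 217/6 + (1/3)P_{FlexHub}.
The game is symmetric, so in equilibrium P_{FlexHub} = P_{IronWorks}: the reaction function gives (2/3)P_{IronWorks} = 217/6, hence P_{IronWorks} = 54.25.
q_{IronWorks} = 145 − 3·54.25 + 2·54.25 = 90.75.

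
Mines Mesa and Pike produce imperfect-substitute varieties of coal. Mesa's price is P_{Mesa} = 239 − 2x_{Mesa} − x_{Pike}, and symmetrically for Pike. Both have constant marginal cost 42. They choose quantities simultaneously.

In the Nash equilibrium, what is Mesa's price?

Mine Mesa's profit: π = x_{Mesa}(239 − 2x_{Mesa} − x_{Pike}) − 42x_{Mesa}.
∂π/∂x_{Mesa} = 197 − 4x_{Mesa} − x_{Pike} = 0 ⇒ x_{Mesa} = 49.25 − 0.25x_{Pike}.
Setting x_{Mesa} = x_{Pike} in the reaction function: x_{Mesa} = 49.25 − 0.25x_{Mesa}, so x_{Mesa} = 49.25 / 1.25 = 39.4.
P_{Mesa} = 239 − 2·39.4 − 39.4 = 120.8.

120.8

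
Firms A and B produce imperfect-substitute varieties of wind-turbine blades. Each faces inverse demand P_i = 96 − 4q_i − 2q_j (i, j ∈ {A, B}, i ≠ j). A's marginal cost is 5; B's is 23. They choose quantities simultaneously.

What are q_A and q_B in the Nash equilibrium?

9.7, 6.7

Firm A's profit: π = q_A(96 − 4q_A − 2q_B) − 5q_A.
∂π/∂q_A = 91 − 8q_A − 2q_B = 0 ⇒ q_A = 11.375 − 0.25q_B.
Similarly q_B = 9.125 − 0.25q_A.
Plugging q_B into A's best response: q_A = 11.375 − 0.25(9.125 − 0.25q_A) ⇒ 0.9375q_A = 291/32, so q_A = 9.7.
Then q_B = 9.125 − 0.25·9.7 = 6.7.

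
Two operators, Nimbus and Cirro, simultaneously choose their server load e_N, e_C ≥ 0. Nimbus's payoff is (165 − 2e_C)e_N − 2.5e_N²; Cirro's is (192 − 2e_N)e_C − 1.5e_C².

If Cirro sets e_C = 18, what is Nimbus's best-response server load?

25.8

Expanding Nimbus's payoff: 165e_N − 2e_Ce_N − 2.5e_N².
∂π/∂e_N = 165 − 2e_C − 5e_N = 0, so e_N = 33 − 0.4e_C.
At e_C = 18: e_N = 33 − 0.4·18 = 25.8.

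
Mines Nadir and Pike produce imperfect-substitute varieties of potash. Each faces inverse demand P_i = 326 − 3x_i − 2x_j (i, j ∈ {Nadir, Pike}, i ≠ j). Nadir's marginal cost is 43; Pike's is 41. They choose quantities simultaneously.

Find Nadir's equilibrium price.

148.75

Mine Nadir's profit: π = x_{Nadir}(326 − 3x_{Nadir} − 2x_{Pike}) − 43x_{Nadir}.
∂π/∂x_{Nadir} = 283 − 6x_{Nadir} − 2x_{Pike} = 0 ⇒ x_{Nadir} = 283/6 − (1/3)x_{Pike}.
Similarly x_{Pike} = 47.5 − (1/3)x_{Nadir}.
Substituting the second reaction function into the first: x_{Nadir} = 283/6 − (1/3)(47.5 − (1/3)x_{Nadir}), which gives (8/9)x_{Nadir} = 94/3 ⇒ x_{Nadir} = 35.25.
Then x_{Pike} = 47.5 − (1/3)·35.25 = 35.75.
P_{Nadir} = 326 − 3·35.25 − 2·35.75 = 148.75.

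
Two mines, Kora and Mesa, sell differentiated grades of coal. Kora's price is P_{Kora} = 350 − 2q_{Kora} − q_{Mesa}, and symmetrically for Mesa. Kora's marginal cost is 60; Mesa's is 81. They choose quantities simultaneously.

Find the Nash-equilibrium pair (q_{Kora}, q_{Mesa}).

59.4, 52.4

Mine Kora's profit: π = q_{Kora}(350 − 2q_{Kora} − q_{Mesa}) − 60q_{Kora}.
∂π/∂q_{Kora} = 290 − 4q_{Kora} − q_{Mesa} = 0 ⇒ q_{Kora} = 72.5 − 0.25q_{Mesa}.
Similarly q_{Mesa} = 67.25 − 0.25q_{Kora}.
Substituting the second reaction function into the first: q_{Kora} = 72.5 − 0.25(67.25 − 0.25q_{Kora}), which gives 0.9375q_{Kora} = 55.6875 ⇒ q_{Kora} = 59.4.
Then q_{Mesa} = 67.25 − 0.25·59.4 = 52.4.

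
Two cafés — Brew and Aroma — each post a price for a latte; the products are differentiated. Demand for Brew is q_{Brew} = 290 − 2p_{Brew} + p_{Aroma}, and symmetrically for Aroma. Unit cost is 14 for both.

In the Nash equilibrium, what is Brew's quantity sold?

Brew's profit: π = (p_{Brew} − 14)(290 − 2p_{Brew} + p_{Aroma}).
∂π/∂p_{Brew} = 318 − 4p_{Brew} + p_{Aroma} = 0 ⇒ p_{Brew} = 79.5 + 0.25p_{Aroma}.
Setting p_{Brew} = p_{Aroma} in the reaction function: p_{Brew} = 79.5 + 0.25p_{Brew}, so p_{Brew} = 79.5 / 0.75 = 106.
q_{Brew} = 290 − 2·106 + 106 = 184.

184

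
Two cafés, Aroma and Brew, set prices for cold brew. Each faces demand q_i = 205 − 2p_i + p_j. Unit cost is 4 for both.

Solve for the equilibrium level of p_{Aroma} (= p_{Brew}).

71

Aroma's profit: π = (p_{Aroma} − 4)(205 − 2p_{Aroma} + p_{Brew}).
∂π/∂p_{Aroma} = 213 − 4p_{Aroma} + p_{Brew} = 0 ⇒ p_{Aroma} = 53.25 + 0.25p_{Brew}.
The game is symmetric, so in equilibrium p_{Brew} = p_{Aroma}: the reaction function gives 0.75p_{Aroma} = 53.25, hence p_{Aroma} = 71.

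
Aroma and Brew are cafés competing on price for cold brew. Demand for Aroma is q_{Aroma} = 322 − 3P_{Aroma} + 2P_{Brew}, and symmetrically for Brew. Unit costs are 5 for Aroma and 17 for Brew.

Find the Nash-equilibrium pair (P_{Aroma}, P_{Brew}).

Aroma's profit: π = (P_{Aroma} − 5)(322 − 3P_{Aroma} + 2P_{Brew}).
∂π/∂P_{Aroma} = 337 − 6P_{Aroma} + 2P_{Brew} = 0 ⇒ P_{Aroma} = 337/6 + (1/3)P_{Brew}.
Similarly P_{Brew} = 373/6 + (1/3)P_{Aroma}.
Plugging P_{Brew} into Aroma's best response: P_{Aroma} = 337/6 + (1/3)(373/6 + (1/3)P_{Aroma}) ⇒ (8/9)P_{Aroma} = 692/9, so P_{Aroma} = 86.5.
Then P_{Brew} = 373/6 + (1/3)·86.5 = 91.

86.5, 91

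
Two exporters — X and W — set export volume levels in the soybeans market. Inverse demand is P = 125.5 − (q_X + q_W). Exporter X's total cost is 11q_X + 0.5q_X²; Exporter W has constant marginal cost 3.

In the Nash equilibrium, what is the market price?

53.6

Exporter X's profit: π = q_X(125.5 − (q_X + q_W)) − 11q_X − 0.5q_X².
∂π/∂q_X = 114.5 − 3q_X − q_W = 0, so q_X = 229/6 − (1/3)q_W.
For W: ∂π/∂q_W = 122.5 − 2q_W − q_X = 0 ⇒ q_W = 61.25 − 0.5q_X.
Plugging q_W into X's best response: q_X = 229/6 − (1/3)(61.25 − 0.5q_X) ⇒ (5/6)q_X = 17.75, so q_X = 21.3.
Then q_W = 61.25 − 0.5·21.3 = 50.6.
Equilibrium price: P = 125.5 − 71.9 = 53.6.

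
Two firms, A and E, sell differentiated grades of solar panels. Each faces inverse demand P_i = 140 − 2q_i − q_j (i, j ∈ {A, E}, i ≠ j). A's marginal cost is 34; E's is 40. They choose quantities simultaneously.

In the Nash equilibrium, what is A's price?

Firm A's profit: π = q_A(140 − 2q_A − q_E) − 34q_A.
∂π/∂q_A = 106 − 4q_A − q_E = 0 ⇒ q_A = 26.5 − 0.25q_E.
Similarly q_E = 25 − 0.25q_A.
Substituting the second reaction function into the first: q_A = 26.5 − 0.25(25 − 0.25q_A), which gives 0.9375q_A = 20.25 ⇒ q_A = 21.6.
Then q_E = 25 − 0.25·21.6 = 19.6.
P_A = 140 − 2·21.6 − 19.6 = 77.2.

77.2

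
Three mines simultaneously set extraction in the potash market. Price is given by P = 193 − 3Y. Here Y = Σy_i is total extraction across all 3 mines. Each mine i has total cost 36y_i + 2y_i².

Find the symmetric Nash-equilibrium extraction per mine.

9.8125

A representative mine's profit is π_i = y_i(193 − 3Y) − 36y_i − 2y_i², with Y = y_i + Σ_{j≠i} y_j.
First-order condition: 157 − 10y_i − 3Σ_{j≠i} y_j = 0.
In a symmetric equilibrium every mine chooses the same y, so Σ_{j≠i} y_j = 2y. The condition becomes 157 − 16y = 0, giving y = 157/16 = 9.8125.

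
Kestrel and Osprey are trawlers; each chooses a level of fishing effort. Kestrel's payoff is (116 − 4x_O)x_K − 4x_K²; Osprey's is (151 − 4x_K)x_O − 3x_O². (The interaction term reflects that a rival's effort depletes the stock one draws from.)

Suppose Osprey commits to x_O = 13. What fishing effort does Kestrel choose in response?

Expanding Kestrel's payoff: 116x_K − 4x_Ox_K − 4x_K².
∂π/∂x_K = 116 − 4x_O − 8x_K = 0, so x_K = 14.5 − 0.5x_O.
At x_O = 13: x_K = 14.5 − 0.5·13 = 8.

8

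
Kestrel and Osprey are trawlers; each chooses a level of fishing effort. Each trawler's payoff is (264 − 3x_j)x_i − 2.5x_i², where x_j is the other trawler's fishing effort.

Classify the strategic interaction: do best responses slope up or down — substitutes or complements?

Kestrel's payoff is (264 − 3x_O)x_K − 2.5x_K².
∂π/∂x_K = 264 − 3x_O − 5x_K = 0, so x_K = 52.8 − 0.6x_O.
The best-response slope dx_K/dx_O = −0.6 < 0: the reaction function is downward-sloping, so the choices are strategic substitutes.

strategic substitutes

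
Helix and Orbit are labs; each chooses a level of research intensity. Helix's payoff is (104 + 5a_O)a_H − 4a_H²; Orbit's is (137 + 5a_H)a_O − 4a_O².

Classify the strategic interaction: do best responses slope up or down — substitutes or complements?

Expanding Helix's payoff: 104a_H + 5a_Oa_H − 4a_H².
∂π/∂a_H = 104 + 5a_O − 8a_H = 0, so a_H = 13 + 0.625a_O.
The best-response slope da_H/da_O = 0.625 > 0: the reaction function is upward-sloping, so the choices are strategic complements.

strategic complements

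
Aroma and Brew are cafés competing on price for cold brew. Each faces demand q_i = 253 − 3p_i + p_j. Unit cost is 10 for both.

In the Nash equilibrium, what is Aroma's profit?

Aroma's profit: π = (p_{Aroma} − 10)(253 − 3p_{Aroma} + p_{Brew}).
∂π/∂p_{Aroma} = 283 − 6p_{Aroma} + p_{Brew} = 0 ⇒ p_{Aroma} = 283/6 + (1/6)p_{Brew}.
The game is symmetric, so in equilibrium p_{Brew} = p_{Aroma}: the reaction function gives (5/6)p_{Aroma} = 283/6, hence p_{Aroma} = 56.6.
q_{Aroma} = 253 − 3·56.6 + 56.6 = 139.8.
Profit = (56.6 − 10)·139.8 = 6514.68.

6514.68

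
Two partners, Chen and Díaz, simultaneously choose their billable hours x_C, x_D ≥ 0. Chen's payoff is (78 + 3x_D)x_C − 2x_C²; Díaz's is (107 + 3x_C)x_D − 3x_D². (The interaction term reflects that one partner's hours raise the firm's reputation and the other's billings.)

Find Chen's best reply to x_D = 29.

Expanding Chen's payoff: 78x_C + 3x_Dx_C − 2x_C².
∂π/∂x_C = 78 + 3x_D − 4x_C = 0, so x_C = 19.5 + 0.75x_D.
At x_D = 29: x_C = 19.5 + 0.75·29 = 41.25.

41.25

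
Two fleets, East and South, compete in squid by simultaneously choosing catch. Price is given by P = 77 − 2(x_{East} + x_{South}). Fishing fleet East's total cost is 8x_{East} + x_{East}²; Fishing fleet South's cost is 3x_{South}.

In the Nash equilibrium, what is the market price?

Fishing fleet East's profit: π = x_{East}(77 − 2(x_{East} + x_{South})) − 8x_{East} − x_{East}².
∂π/∂x_{East} = 69 − 6x_{East} − 2x_{South} = 0, so x_{East} = 11.5 − (1/3)x_{South}.
For South: ∂π/∂x_{South} = 74 − 4x_{South} − 2x_{East} = 0 ⇒ x_{South} = 18.5 − 0.5x_{East}.
Plugging x_{South} into East's best response: x_{East} = 11.5 − (1/3)(18.5 − 0.5x_{East}) ⇒ (5/6)x_{East} = 16/3, so x_{East} = 6.4.
Then x_{South} = 18.5 − 0.5·6.4 = 15.3.
Equilibrium price: P = 77 − 2·21.7 = 33.6.

33.6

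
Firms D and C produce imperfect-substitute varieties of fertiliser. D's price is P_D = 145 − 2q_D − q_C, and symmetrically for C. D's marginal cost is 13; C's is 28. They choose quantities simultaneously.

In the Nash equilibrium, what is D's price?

Firm D's profit: π = q_D(145 − 2q_D − q_C) − 13q_D.
∂π/∂q_D = 132 − 4q_D − q_C = 0 ⇒ q_D = 33 − 0.25q_C.
Similarly q_C = 29.25 − 0.25q_D.
Solving the two reaction functions simultaneously: (1 − (−0.25)(−0.25))q_D = 33 − 0.25·29.25, so 0.9375q_D = 25.6875 and q_D = 27.4.
Then q_C = 29.25 − 0.25·27.4 = 22.4.
P_D = 145 − 2·27.4 − 22.4 = 67.8.

67.8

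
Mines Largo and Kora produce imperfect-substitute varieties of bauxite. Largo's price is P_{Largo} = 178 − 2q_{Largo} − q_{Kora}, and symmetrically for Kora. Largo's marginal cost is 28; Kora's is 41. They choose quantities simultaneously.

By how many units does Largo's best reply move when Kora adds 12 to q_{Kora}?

Mine Largo's profit: π = q_{Largo}(178 − 2q_{Largo} − q_{Kora}) − 28q_{Largo}.
∂π/∂q_{Largo} = 150 − 4q_{Largo} − q_{Kora} = 0 ⇒ q_{Largo} = 37.5 − 0.25q_{Kora}.
The reaction-function slope is −0.25, so a 12-unit rise in q_{Kora} moves q_{Largo} by −0.25 × 12 = −3. Largo's best response falls — the actions are strategic substitutes.

-3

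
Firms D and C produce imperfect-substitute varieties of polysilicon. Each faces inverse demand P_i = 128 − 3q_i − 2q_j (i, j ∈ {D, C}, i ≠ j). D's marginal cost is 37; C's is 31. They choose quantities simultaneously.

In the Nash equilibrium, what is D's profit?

Firm D's profit: π = q_D(128 − 3q_D − 2q_C) − 37q_D.
∂π/∂q_D = 91 − 6q_D − 2q_C = 0 ⇒ q_D = 91/6 − (1/3)q_C.
Similarly q_C = 97/6 − (1/3)q_D.
Plugging q_C into D's best response: q_D = 91/6 − (1/3)(97/6 − (1/3)q_D) ⇒ (8/9)q_D = 88/9, so q_D = 11.
Then q_C = 97/6 − (1/3)·11 = 12.5.
P_D = 128 − 3·11 − 2·12.5 = 70.
Profit = (70 − 37)·11 = 363.

363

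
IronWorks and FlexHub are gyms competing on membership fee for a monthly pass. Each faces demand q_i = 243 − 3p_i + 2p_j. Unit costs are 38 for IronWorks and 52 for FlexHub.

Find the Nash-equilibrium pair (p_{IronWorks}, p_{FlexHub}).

91.875, 97.125

IronWorks's profit: π = (p_{IronWorks} − 38)(243 − 3p_{IronWorks} + 2p_{FlexHub}).
∂π/∂p_{IronWorks} = 357 − 6p_{IronWorks} + 2p_{FlexHub} = 0 ⇒ p_{IronWorks} = 59.5 + (1/3)p_{FlexHub}.
Similarly p_{FlexHub} = 66.5 + (1/3)p_{IronWorks}.
Solving the two reaction functions simultaneously: (1 − (1/3)(1/3))p_{IronWorks} = 59.5 + (1/3)·66.5, so (8/9)p_{IronWorks} = 245/3 and p_{IronWorks} = 91.875.
Then p_{FlexHub} = 66.5 + (1/3)·91.875 = 97.125.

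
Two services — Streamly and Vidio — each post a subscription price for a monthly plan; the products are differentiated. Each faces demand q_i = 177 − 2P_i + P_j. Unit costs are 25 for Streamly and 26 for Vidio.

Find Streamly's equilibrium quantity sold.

Streamly's profit: π = (P_{Streamly} − 25)(177 − 2P_{Streamly} + P_{Vidio}).
∂π/∂P_{Streamly} = 227 − 4P_{Streamly} + P_{Vidio} = 0 ⇒ P_{Streamly} = 56.75 + 0.25P_{Vidio}.
Similarly P_{Vidio} = 57.25 + 0.25P_{Streamly}.
Solving the two reaction functions simultaneously: (1 − (0.25)(0.25))P_{Streamly} = 56.75 + 0.25·57.25, so 0.9375P_{Streamly} = 71.0625 and P_{Streamly} = 75.8.
Then P_{Vidio} = 57.25 + 0.25·75.8 = 76.2.
q_{Streamly} = 177 − 2·75.8 + 76.2 = 101.6.

101.6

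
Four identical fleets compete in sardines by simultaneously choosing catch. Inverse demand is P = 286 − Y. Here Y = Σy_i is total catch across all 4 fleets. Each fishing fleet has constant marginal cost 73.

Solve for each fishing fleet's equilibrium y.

A representative fishing fleet's profit is π_i = y_i(286 − Y) − 73y_i, with Y = y_i + Σ_{j≠i} y_j.
First-order condition: 213 − 2y_i − Σ_{j≠i} y_j = 0.
Imposing symmetry (y_j = y for all j) turns Σ_{j≠i} y_j into 3y, so 213 = 5y and y = 42.6.

42.6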